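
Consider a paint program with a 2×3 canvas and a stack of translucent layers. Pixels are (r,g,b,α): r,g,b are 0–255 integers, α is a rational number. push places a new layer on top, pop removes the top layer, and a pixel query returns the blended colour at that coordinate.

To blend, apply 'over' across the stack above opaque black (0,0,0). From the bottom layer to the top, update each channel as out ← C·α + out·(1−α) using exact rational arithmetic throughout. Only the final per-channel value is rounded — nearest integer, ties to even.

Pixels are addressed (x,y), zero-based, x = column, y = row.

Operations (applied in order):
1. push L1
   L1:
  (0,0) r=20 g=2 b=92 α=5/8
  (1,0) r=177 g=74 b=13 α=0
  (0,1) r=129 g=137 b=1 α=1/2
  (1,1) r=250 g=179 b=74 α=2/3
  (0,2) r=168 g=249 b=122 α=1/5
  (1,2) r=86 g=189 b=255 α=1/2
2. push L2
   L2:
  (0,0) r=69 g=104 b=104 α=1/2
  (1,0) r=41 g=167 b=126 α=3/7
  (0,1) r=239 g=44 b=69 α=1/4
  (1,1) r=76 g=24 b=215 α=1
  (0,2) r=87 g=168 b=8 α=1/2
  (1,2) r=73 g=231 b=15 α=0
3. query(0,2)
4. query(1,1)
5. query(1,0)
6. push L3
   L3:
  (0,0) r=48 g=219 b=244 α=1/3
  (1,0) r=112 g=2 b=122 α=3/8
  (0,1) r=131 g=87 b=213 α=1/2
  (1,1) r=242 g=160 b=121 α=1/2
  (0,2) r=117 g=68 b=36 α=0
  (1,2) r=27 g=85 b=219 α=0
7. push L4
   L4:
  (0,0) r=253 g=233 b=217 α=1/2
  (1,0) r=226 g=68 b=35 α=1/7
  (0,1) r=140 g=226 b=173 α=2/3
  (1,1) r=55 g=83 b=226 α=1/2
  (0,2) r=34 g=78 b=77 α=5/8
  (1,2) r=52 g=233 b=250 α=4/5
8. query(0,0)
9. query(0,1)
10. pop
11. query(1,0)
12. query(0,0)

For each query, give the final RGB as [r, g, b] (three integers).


(0,2) stack=L1,L2; from [0,0,0]:
+L1 (α=1/5) → [168/5, 249/5, 122/5]
+L2 (α=1/2) → [603/10, 1089/10, 81/5]
rounded: [60, 109, 16]

(1,1) stack=L1,L2; from [0,0,0]:
after L1 α=2/3: [500/3, 358/3, 148/3]
after L2 α=1: [76, 24, 215]
→ [76, 24, 215]

at x=1,y=0 over L1,L2:
L1 α=0: [0, 0, 0]
L2 α=3/7: [123/7, 501/7, 54]
rounded: [18, 72, 54]

(0,0) stack=L1,L2,L3,L4; from [0,0,0]:
+L1 (α=5/8) → [25/2, 5/4, 115/2]
+L2 (α=1/2) → [163/4, 421/8, 323/4]
+L3 (α=1/3) → [259/6, 1297/12, 811/6]
+L4 (α=1/2) → [1777/12, 4093/24, 2113/12]
→ [148, 171, 176]

at x=0,y=1 over L1,L2,L3,L4:
L1 α=1/2: [129/2, 137/2, 1/2]
L2 α=1/4: [865/8, 499/8, 141/8]
L3 α=1/2: [1913/16, 1195/16, 1845/16]
L4 α=2/3: [2131/16, 2809/16, 7381/48]
= [133, 176, 154]

(1,0) stack=L1,L2,L3; from [0,0,0]:
after L1 α=0: [0, 0, 0]
after L2 α=3/7: [123/7, 501/7, 54]
after L3 α=3/8: [2967/56, 2547/56, 159/2]
→ [53, 45, 80]

(0,0) stack=L1,L2,L3; from [0,0,0]:
L1 α=5/8: [25/2, 5/4, 115/2]
L2 α=1/2: [163/4, 421/8, 323/4]
L3 α=1/3: [259/6, 1297/12, 811/6]
→ [43, 108, 135]


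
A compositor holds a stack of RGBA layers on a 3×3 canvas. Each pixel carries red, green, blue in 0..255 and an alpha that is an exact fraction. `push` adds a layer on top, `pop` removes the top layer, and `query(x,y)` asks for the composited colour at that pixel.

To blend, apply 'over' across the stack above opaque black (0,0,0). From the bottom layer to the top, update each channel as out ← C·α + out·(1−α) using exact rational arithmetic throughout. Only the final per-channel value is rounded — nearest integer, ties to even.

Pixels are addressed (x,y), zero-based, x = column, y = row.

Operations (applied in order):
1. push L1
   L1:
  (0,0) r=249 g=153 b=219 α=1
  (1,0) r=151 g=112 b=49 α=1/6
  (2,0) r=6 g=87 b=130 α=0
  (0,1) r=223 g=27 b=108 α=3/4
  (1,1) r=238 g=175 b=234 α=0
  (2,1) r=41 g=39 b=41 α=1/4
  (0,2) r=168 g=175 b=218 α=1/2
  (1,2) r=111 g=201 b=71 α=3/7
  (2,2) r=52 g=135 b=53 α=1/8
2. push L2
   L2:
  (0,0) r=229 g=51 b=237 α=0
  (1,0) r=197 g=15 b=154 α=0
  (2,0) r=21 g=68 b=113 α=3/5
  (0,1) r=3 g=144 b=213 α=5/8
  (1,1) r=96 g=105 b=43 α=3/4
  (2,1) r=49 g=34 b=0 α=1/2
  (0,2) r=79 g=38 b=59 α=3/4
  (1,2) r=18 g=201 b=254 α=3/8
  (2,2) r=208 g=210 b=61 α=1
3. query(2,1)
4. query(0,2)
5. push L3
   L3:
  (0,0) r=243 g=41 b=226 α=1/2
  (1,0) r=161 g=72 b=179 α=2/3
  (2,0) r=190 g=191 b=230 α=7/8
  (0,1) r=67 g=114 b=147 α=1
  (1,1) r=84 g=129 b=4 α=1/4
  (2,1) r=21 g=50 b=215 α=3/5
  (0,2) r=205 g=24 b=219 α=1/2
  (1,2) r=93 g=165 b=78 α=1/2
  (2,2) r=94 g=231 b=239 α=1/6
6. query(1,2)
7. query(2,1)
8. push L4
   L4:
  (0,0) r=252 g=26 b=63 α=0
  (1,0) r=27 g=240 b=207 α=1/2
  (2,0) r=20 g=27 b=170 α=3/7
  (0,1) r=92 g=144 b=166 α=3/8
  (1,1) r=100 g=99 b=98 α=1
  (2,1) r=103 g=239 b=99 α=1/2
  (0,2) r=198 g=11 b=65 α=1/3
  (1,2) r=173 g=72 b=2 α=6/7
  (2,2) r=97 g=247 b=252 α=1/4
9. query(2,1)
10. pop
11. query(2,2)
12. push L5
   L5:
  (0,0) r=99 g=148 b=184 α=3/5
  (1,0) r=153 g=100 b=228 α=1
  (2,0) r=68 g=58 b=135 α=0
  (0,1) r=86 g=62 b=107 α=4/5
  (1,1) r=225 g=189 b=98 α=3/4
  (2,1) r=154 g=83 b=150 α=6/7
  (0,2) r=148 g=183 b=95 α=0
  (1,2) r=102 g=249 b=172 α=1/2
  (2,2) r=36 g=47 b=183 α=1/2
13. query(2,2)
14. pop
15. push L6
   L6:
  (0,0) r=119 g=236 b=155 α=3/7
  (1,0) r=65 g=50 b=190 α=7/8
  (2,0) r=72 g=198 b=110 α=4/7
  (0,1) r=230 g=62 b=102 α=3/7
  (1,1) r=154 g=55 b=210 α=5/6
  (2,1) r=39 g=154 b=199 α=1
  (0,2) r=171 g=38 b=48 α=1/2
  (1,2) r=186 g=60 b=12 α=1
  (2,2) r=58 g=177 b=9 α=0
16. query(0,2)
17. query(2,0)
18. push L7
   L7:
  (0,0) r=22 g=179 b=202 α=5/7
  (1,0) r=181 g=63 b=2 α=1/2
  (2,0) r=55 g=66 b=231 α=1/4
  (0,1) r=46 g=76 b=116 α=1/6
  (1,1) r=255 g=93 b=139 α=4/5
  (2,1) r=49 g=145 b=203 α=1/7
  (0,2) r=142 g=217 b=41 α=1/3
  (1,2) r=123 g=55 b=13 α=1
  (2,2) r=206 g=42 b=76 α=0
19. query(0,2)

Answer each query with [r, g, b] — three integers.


query (2,1) [L1,L2] — begin 0,0,0
+L1 (α=1/4) → [41/4, 39/4, 41/4]
+L2 (α=1/2) → [237/8, 175/8, 41/8]
→ [30, 22, 5]

at x=0,y=2 over L1,L2:
after L1 α=1/2: [84, 175/2, 109]
after L2 α=3/4: [321/4, 403/8, 143/2]
rounded: [80, 50, 72]

at x=1,y=2 over L1,L2,L3:
+L1 (α=3/7) → [333/7, 603/7, 213/7]
+L2 (α=3/8) → [2043/56, 1809/14, 6399/56]
+L3 (α=1/2) → [7251/112, 4119/28, 10767/112]
rounded: [65, 147, 96]

query (2,1) [L1,L2,L3] — begin 0,0,0
after L1 α=1/4: [41/4, 39/4, 41/4]
after L2 α=1/2: [237/8, 175/8, 41/8]
after L3 α=3/5: [489/20, 155/4, 2621/20]
= [24, 39, 131]

(2,1) stack=L1,L2,L3,L4; from [0,0,0]:
L1 α=1/4: [41/4, 39/4, 41/4]
L2 α=1/2: [237/8, 175/8, 41/8]
L3 α=3/5: [489/20, 155/4, 2621/20]
L4 α=1/2: [2549/40, 1111/8, 4601/40]
rounded: [64, 139, 115]

query (2,2) [L1,L2,L3] — begin 0,0,0
after L1 α=1/8: [13/2, 135/8, 53/8]
after L2 α=1: [208, 210, 61]
after L3 α=1/6: [189, 427/2, 272/3]
= [189, 214, 91]

query (2,2) [L1,L2,L3,L5] — begin 0,0,0
L1 α=1/8: [13/2, 135/8, 53/8]
L2 α=1: [208, 210, 61]
L3 α=1/6: [189, 427/2, 272/3]
L5 α=1/2: [225/2, 521/4, 821/6]
→ [112, 130, 137]

query (0,2) [L1,L2,L3,L6] — begin 0,0,0
after L1 α=1/2: [84, 175/2, 109]
after L2 α=3/4: [321/4, 403/8, 143/2]
after L3 α=1/2: [1141/8, 595/16, 581/4]
after L6 α=1/2: [2509/16, 1203/32, 773/8]
→ [157, 38, 97]

query (2,0) [L1,L2,L3,L6] — begin 0,0,0
L1 α=0: [0, 0, 0]
L2 α=3/5: [63/5, 204/5, 339/5]
L3 α=7/8: [6713/40, 6889/40, 8389/40]
L6 α=4/7: [31659/280, 52347/280, 42767/280]
rounded: [113, 187, 153]

at x=0,y=2 over L1,L2,L3,L6,L7:
L1 α=1/2: [84, 175/2, 109]
L2 α=3/4: [321/4, 403/8, 143/2]
L3 α=1/2: [1141/8, 595/16, 581/4]
L6 α=1/2: [2509/16, 1203/32, 773/8]
L7 α=1/3: [1215/8, 4675/48, 937/12]
rounded: [152, 97, 78]


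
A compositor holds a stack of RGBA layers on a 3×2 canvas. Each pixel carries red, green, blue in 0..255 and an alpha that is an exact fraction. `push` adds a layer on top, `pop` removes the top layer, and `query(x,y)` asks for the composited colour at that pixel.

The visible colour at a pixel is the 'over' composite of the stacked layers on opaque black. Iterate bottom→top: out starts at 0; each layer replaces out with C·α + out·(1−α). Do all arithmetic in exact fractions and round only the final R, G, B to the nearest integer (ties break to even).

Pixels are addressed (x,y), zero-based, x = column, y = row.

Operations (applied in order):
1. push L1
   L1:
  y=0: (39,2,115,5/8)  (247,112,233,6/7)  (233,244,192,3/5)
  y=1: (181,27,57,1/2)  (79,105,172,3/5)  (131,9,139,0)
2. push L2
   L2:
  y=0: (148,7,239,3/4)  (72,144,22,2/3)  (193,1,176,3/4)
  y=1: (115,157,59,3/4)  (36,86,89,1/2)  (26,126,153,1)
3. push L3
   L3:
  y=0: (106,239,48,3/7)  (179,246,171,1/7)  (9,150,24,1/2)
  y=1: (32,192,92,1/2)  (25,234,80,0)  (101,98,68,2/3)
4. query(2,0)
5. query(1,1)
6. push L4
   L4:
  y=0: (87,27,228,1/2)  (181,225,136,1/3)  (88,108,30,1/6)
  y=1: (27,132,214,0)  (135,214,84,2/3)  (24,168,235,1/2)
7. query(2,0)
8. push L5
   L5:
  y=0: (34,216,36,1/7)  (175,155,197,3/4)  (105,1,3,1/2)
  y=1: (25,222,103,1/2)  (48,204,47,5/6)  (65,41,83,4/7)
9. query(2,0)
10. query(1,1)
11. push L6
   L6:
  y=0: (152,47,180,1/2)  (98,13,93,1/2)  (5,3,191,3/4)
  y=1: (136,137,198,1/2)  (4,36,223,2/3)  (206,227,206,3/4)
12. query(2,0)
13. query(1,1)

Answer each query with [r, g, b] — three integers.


query (2,0) [L1,L2,L3] — begin 0,0,0
L1 α=3/5: [699/5, 732/5, 576/5]
L2 α=3/4: [1797/10, 747/20, 804/5]
L3 α=1/2: [1887/20, 3747/40, 462/5]
= [94, 94, 92]

at x=1,y=1 over L1,L2,L3:
+L1 (α=3/5) → [237/5, 63, 516/5]
+L2 (α=1/2) → [417/10, 149/2, 961/10]
+L3 (α=0) → [417/10, 149/2, 961/10]
rounded: [42, 74, 96]

query (2,0) [L1,L2,L3,L4] — begin 0,0,0
after L1 α=3/5: [699/5, 732/5, 576/5]
after L2 α=3/4: [1797/10, 747/20, 804/5]
after L3 α=1/2: [1887/20, 3747/40, 462/5]
after L4 α=1/6: [2239/24, 1537/16, 82]
→ [93, 96, 82]

query (2,0) [L1,L2,L3,L4,L5] — begin 0,0,0
after L1 α=3/5: [699/5, 732/5, 576/5]
after L2 α=3/4: [1797/10, 747/20, 804/5]
after L3 α=1/2: [1887/20, 3747/40, 462/5]
after L4 α=1/6: [2239/24, 1537/16, 82]
after L5 α=1/2: [4759/48, 1553/32, 85/2]
= [99, 49, 42]

query (1,1) [L1,L2,L3,L4,L5] — begin 0,0,0
L1 α=3/5: [237/5, 63, 516/5]
L2 α=1/2: [417/10, 149/2, 961/10]
L3 α=0: [417/10, 149/2, 961/10]
L4 α=2/3: [1039/10, 335/2, 2641/30]
L5 α=5/6: [3439/60, 2375/12, 9691/180]
→ [57, 198, 54]

query (2,0) [L1,L2,L3,L4,L5,L6] — begin 0,0,0
+L1 (α=3/5) → [699/5, 732/5, 576/5]
+L2 (α=3/4) → [1797/10, 747/20, 804/5]
+L3 (α=1/2) → [1887/20, 3747/40, 462/5]
+L4 (α=1/6) → [2239/24, 1537/16, 82]
+L5 (α=1/2) → [4759/48, 1553/32, 85/2]
+L6 (α=3/4) → [5479/192, 1841/128, 1231/8]
rounded: [29, 14, 154]

(1,1) stack=L1,L2,L3,L4,L5,L6; from [0,0,0]:
+L1 (α=3/5) → [237/5, 63, 516/5]
+L2 (α=1/2) → [417/10, 149/2, 961/10]
+L3 (α=0) → [417/10, 149/2, 961/10]
+L4 (α=2/3) → [1039/10, 335/2, 2641/30]
+L5 (α=5/6) → [3439/60, 2375/12, 9691/180]
+L6 (α=2/3) → [3919/180, 3239/36, 89971/540]
→ [22, 90, 167]


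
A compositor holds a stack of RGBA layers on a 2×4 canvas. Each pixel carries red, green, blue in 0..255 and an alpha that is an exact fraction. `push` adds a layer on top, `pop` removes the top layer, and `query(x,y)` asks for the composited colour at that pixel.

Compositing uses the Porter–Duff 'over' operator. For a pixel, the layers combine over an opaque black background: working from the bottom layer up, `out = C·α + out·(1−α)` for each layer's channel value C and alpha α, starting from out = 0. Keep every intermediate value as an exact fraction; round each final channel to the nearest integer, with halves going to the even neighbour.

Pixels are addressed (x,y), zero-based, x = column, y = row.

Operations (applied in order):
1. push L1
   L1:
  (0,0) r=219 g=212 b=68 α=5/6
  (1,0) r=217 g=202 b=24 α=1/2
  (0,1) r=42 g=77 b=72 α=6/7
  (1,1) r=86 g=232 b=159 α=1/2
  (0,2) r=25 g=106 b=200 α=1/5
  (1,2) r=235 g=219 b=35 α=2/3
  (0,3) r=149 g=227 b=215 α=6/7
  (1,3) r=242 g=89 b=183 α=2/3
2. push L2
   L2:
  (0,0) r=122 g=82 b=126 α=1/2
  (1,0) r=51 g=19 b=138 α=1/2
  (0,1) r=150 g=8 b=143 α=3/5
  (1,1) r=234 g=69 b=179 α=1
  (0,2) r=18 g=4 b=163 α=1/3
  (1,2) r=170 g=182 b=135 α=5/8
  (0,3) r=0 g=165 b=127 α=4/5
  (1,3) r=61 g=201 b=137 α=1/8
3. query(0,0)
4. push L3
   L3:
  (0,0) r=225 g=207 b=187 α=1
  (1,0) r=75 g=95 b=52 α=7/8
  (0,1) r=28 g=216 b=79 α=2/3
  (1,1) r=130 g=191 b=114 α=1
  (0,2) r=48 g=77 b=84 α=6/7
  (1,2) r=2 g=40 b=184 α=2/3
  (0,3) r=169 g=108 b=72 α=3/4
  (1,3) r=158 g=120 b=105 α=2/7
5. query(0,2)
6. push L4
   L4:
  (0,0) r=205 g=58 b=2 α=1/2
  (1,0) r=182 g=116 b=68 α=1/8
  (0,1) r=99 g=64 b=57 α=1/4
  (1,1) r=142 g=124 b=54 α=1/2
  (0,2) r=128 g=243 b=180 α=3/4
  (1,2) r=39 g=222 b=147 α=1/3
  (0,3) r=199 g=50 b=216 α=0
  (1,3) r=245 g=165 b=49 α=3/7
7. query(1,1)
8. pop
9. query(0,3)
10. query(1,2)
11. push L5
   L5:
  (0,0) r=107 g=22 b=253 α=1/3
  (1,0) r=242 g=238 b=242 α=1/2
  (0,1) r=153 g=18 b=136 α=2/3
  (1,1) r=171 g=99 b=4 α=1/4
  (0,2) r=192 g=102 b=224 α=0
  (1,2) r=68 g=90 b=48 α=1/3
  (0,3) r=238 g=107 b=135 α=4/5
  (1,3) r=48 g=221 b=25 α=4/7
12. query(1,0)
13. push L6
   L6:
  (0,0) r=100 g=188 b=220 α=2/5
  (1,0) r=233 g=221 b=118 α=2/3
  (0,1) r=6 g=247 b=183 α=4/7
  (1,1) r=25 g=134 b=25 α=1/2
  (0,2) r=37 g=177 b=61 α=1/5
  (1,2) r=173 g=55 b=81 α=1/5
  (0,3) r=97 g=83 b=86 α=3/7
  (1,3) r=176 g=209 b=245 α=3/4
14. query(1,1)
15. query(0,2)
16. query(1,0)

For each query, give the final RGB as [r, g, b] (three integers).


(0,0) stack=L1,L2; from [0,0,0]:
+L1 (α=5/6) → [365/2, 530/3, 170/3]
+L2 (α=1/2) → [609/4, 388/3, 274/3]
→ [152, 129, 91]

at x=0,y=2 over L1,L2,L3:
+L1 (α=1/5) → [5, 106/5, 40]
+L2 (α=1/3) → [28/3, 232/15, 81]
+L3 (α=6/7) → [892/21, 7162/105, 585/7]
= [42, 68, 84]

query (1,1) [L1,L2,L3,L4] — begin 0,0,0
after L1 α=1/2: [43, 116, 159/2]
after L2 α=1: [234, 69, 179]
after L3 α=1: [130, 191, 114]
after L4 α=1/2: [136, 315/2, 84]
→ [136, 158, 84]

at x=0,y=3 over L1,L2,L3:
+L1 (α=6/7) → [894/7, 1362/7, 1290/7]
+L2 (α=4/5) → [894/35, 5982/35, 4846/35]
+L3 (α=3/4) → [18639/140, 8661/70, 6203/70]
= [133, 124, 89]

query (1,2) [L1,L2,L3] — begin 0,0,0
+L1 (α=2/3) → [470/3, 146, 70/3]
+L2 (α=5/8) → [165, 337/2, 745/8]
+L3 (α=2/3) → [169/3, 497/6, 3689/24]
rounded: [56, 83, 154]

at x=1,y=0 over L1,L2,L3,L5:
+L1 (α=1/2) → [217/2, 101, 12]
+L2 (α=1/2) → [319/4, 60, 75]
+L3 (α=7/8) → [2419/32, 725/8, 439/8]
+L5 (α=1/2) → [10163/64, 2629/16, 2375/16]
= [159, 164, 148]

at x=1,y=1 over L1,L2,L3,L5,L6:
+L1 (α=1/2) → [43, 116, 159/2]
+L2 (α=1) → [234, 69, 179]
+L3 (α=1) → [130, 191, 114]
+L5 (α=1/4) → [561/4, 168, 173/2]
+L6 (α=1/2) → [661/8, 151, 223/4]
→ [83, 151, 56]

(0,2) stack=L1,L2,L3,L5,L6; from [0,0,0]:
after L1 α=1/5: [5, 106/5, 40]
after L2 α=1/3: [28/3, 232/15, 81]
after L3 α=6/7: [892/21, 7162/105, 585/7]
after L5 α=0: [892/21, 7162/105, 585/7]
after L6 α=1/5: [869/21, 47233/525, 2767/35]
rounded: [41, 90, 79]

query (1,0) [L1,L2,L3,L5,L6] — begin 0,0,0
L1 α=1/2: [217/2, 101, 12]
L2 α=1/2: [319/4, 60, 75]
L3 α=7/8: [2419/32, 725/8, 439/8]
L5 α=1/2: [10163/64, 2629/16, 2375/16]
L6 α=2/3: [13329/64, 9701/48, 6151/48]
→ [208, 202, 128]


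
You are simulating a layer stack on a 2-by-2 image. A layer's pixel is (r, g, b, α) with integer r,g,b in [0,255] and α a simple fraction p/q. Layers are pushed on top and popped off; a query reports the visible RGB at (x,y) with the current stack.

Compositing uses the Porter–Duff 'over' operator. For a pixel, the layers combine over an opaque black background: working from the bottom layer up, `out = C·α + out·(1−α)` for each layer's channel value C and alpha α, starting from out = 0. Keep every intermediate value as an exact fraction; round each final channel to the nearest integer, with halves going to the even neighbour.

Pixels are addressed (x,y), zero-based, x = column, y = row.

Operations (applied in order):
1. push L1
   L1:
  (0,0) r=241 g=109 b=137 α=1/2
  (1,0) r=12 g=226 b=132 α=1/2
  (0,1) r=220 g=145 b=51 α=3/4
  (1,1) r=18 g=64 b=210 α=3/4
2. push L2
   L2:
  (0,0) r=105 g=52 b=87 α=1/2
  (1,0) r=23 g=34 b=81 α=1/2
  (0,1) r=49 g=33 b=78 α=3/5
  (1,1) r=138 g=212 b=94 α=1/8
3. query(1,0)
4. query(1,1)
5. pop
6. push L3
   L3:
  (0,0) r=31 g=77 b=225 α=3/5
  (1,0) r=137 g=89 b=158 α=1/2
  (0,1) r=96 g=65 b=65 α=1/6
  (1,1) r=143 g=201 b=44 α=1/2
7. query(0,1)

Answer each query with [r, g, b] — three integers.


(1,0) stack=L1,L2; from [0,0,0]:
+L1 (α=1/2) → [6, 113, 66]
+L2 (α=1/2) → [29/2, 147/2, 147/2]
= [14, 74, 74]

(1,1) stack=L1,L2; from [0,0,0]:
after L1 α=3/4: [27/2, 48, 315/2]
after L2 α=1/8: [465/16, 137/2, 2393/16]
= [29, 68, 150]

query (0,1) [L1,L3] — begin 0,0,0
after L1 α=3/4: [165, 435/4, 153/4]
after L3 α=1/6: [307/2, 2435/24, 1025/24]
→ [154, 101, 43]


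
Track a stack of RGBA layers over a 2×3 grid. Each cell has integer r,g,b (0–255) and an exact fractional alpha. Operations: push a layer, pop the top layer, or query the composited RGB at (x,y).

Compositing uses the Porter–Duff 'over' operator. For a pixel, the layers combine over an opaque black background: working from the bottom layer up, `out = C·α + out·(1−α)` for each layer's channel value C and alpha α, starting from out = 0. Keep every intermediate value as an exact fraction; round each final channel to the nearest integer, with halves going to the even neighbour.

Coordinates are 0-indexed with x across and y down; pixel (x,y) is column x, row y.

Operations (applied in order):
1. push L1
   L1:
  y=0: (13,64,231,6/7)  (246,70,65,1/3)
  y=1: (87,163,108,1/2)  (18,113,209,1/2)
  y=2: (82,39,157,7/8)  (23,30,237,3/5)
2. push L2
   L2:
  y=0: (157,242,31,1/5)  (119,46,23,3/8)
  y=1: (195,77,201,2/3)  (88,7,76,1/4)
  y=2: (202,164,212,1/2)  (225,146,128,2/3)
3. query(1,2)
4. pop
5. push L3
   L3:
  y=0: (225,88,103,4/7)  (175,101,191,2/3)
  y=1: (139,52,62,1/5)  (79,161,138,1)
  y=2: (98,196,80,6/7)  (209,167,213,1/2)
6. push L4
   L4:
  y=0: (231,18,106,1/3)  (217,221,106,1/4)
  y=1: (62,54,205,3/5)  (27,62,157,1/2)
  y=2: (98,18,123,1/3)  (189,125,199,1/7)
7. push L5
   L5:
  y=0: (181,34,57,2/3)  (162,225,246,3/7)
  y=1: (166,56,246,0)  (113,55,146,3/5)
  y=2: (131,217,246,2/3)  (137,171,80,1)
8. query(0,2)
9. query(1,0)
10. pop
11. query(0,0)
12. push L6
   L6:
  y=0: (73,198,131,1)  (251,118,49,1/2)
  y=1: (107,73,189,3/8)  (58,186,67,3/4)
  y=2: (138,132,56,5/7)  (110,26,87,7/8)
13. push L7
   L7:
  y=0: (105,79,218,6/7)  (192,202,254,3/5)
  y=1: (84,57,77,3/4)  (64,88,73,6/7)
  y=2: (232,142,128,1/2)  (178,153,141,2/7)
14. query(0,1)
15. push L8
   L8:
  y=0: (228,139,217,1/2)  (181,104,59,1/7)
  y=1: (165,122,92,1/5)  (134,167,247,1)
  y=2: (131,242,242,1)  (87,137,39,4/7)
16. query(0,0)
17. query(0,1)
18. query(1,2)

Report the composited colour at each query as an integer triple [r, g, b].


query (1,2) [L1,L2] — begin 0,0,0
L1 α=3/5: [69/5, 18, 711/5]
L2 α=2/3: [773/5, 310/3, 1991/15]
→ [155, 103, 133]

query (0,2) [L1,L3,L4,L5] — begin 0,0,0
L1 α=7/8: [287/4, 273/8, 1099/8]
L3 α=6/7: [377/4, 1383/8, 4939/56]
L4 α=1/3: [191/2, 485/4, 8383/84]
L5 α=2/3: [715/6, 2221/12, 49711/252]
rounded: [119, 185, 197]

query (1,0) [L1,L3,L4,L5] — begin 0,0,0
L1 α=1/3: [82, 70/3, 65/3]
L3 α=2/3: [144, 676/9, 1211/9]
L4 α=1/4: [649/4, 1339/12, 1529/12]
L5 α=3/7: [1135/7, 3364/21, 3743/21]
→ [162, 160, 178]

at x=0,y=0 over L1,L3,L4:
L1 α=6/7: [78/7, 384/7, 198]
L3 α=4/7: [6534/49, 3616/49, 1006/7]
L4 α=1/3: [8129/49, 8114/147, 918/7]
= [166, 55, 131]

(0,1) stack=L1,L3,L4,L6,L7; from [0,0,0]:
L1 α=1/2: [87/2, 163/2, 54]
L3 α=1/5: [313/5, 378/5, 278/5]
L4 α=3/5: [1556/25, 1566/25, 3631/25]
L6 α=3/8: [3161/40, 2661/40, 3233/20]
L7 α=3/4: [13241/160, 9501/160, 7853/80]
→ [83, 59, 98]

at x=0,y=0 over L1,L3,L4,L6,L7,L8:
L1 α=6/7: [78/7, 384/7, 198]
L3 α=4/7: [6534/49, 3616/49, 1006/7]
L4 α=1/3: [8129/49, 8114/147, 918/7]
L6 α=1: [73, 198, 131]
L7 α=6/7: [703/7, 96, 1439/7]
L8 α=1/2: [2299/14, 235/2, 1479/7]
= [164, 118, 211]

(0,1) stack=L1,L3,L4,L6,L7,L8; from [0,0,0]:
+L1 (α=1/2) → [87/2, 163/2, 54]
+L3 (α=1/5) → [313/5, 378/5, 278/5]
+L4 (α=3/5) → [1556/25, 1566/25, 3631/25]
+L6 (α=3/8) → [3161/40, 2661/40, 3233/20]
+L7 (α=3/4) → [13241/160, 9501/160, 7853/80]
+L8 (α=1/5) → [19841/200, 14381/200, 9693/100]
rounded: [99, 72, 97]

at x=1,y=2 over L1,L3,L4,L6,L7,L8:
L1 α=3/5: [69/5, 18, 711/5]
L3 α=1/2: [557/5, 185/2, 888/5]
L4 α=1/7: [4287/35, 680/7, 6323/35]
L6 α=7/8: [31237/280, 977/28, 13819/140]
L7 α=2/7: [51173/392, 13453/196, 21715/196]
L8 α=4/7: [289935/2744, 147767/1372, 95721/1372]
rounded: [106, 108, 70]


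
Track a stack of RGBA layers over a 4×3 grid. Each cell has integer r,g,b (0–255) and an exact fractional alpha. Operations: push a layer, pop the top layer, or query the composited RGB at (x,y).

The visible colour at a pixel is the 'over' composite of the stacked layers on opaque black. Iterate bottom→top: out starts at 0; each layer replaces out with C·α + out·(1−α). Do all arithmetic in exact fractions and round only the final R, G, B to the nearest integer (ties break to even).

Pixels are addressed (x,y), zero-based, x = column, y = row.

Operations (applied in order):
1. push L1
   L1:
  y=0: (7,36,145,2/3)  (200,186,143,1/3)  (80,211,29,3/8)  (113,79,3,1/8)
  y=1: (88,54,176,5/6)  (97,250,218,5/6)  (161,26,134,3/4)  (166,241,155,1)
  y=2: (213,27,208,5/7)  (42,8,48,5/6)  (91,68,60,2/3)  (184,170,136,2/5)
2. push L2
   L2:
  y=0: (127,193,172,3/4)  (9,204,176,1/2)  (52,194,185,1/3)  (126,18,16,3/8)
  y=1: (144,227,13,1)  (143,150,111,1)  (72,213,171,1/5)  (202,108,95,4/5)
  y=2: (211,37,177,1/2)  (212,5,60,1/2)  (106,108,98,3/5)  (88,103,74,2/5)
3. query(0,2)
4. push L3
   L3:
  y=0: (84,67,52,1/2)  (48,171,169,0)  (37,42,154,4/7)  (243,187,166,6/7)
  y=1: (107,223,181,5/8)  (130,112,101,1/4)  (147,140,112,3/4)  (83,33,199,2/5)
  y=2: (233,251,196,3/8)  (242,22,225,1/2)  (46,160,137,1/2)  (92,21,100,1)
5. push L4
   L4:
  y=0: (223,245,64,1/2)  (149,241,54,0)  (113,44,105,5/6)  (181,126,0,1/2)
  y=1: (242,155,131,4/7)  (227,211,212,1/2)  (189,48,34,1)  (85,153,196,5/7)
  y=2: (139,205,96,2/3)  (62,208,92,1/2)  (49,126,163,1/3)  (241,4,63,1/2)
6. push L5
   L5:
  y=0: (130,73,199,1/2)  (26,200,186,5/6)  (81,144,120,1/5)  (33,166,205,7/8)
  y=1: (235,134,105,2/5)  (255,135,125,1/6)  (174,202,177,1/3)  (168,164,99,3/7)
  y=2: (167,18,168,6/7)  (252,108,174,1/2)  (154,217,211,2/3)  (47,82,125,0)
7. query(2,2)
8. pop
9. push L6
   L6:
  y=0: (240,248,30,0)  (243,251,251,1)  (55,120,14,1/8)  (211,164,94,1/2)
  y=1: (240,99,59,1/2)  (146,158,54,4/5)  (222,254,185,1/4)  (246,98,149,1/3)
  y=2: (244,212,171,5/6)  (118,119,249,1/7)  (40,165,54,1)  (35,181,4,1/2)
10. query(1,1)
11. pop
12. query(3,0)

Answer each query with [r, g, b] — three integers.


(0,2) stack=L1,L2; from [0,0,0]:
L1 α=5/7: [1065/7, 135/7, 1040/7]
L2 α=1/2: [1271/7, 197/7, 2279/14]
= [182, 28, 163]

(2,2) stack=L1,L2,L3,L4,L5; from [0,0,0]:
after L1 α=2/3: [182/3, 136/3, 40]
after L2 α=3/5: [1318/15, 1244/15, 374/5]
after L3 α=1/2: [1004/15, 1822/15, 1059/10]
after L4 α=1/3: [2743/45, 5534/45, 1874/15]
after L5 α=2/3: [16603/135, 25064/135, 8204/45]
→ [123, 186, 182]

at x=1,y=1 over L1,L2,L3,L4,L6:
+L1 (α=5/6) → [485/6, 625/3, 545/3]
+L2 (α=1) → [143, 150, 111]
+L3 (α=1/4) → [559/4, 281/2, 217/2]
+L4 (α=1/2) → [1467/8, 703/4, 641/4]
+L6 (α=4/5) → [6139/40, 3231/20, 301/4]
rounded: [153, 162, 75]

query (3,0) [L1,L2,L3,L4] — begin 0,0,0
after L1 α=1/8: [113/8, 79/8, 3/8]
after L2 α=3/8: [3589/64, 827/64, 399/64]
after L3 α=6/7: [13843/64, 72635/448, 64143/448]
after L4 α=1/2: [25427/128, 129083/896, 64143/896]
= [199, 144, 72]


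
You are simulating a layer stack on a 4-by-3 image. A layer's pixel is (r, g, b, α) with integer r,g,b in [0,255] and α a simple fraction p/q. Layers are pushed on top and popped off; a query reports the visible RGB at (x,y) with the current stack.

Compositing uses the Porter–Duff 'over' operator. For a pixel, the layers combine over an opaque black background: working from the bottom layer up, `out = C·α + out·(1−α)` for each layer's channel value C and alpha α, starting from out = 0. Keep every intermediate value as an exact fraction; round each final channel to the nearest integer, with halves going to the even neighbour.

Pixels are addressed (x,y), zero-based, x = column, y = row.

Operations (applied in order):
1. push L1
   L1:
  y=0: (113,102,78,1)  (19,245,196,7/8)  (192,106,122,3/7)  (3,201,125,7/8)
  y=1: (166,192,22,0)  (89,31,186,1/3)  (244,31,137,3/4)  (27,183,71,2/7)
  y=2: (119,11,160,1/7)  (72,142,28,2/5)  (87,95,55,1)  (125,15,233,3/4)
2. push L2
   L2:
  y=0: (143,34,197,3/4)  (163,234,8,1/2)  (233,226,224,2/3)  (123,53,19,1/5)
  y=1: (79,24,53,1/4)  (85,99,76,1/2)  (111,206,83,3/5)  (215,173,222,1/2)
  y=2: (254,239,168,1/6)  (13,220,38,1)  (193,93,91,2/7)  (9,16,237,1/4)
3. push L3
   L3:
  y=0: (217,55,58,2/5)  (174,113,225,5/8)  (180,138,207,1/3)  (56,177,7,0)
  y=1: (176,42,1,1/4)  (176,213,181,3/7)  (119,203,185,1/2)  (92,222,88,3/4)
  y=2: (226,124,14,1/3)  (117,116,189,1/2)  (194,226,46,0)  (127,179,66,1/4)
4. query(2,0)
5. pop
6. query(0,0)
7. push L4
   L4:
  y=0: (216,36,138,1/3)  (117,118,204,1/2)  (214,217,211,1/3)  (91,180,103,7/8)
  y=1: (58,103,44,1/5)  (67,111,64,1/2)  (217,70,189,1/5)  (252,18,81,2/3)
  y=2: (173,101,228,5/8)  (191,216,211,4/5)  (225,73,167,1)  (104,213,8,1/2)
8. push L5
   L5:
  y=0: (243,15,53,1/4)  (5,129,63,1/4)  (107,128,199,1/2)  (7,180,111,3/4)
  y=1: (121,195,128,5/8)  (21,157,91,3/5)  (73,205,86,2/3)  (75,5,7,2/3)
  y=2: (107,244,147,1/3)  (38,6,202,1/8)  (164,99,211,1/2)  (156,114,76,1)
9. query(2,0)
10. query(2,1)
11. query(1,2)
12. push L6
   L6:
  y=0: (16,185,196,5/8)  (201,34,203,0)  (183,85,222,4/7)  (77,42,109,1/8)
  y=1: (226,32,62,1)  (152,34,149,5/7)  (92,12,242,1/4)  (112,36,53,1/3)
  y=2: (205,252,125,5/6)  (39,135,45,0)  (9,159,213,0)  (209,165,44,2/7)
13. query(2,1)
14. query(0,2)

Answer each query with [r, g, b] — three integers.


(2,0) stack=L1,L2,L3; from [0,0,0]:
after L1 α=3/7: [576/7, 318/7, 366/7]
after L2 α=2/3: [3838/21, 3482/21, 3502/21]
after L3 α=1/3: [11456/63, 9862/63, 11351/63]
rounded: [182, 157, 180]

at x=0,y=0 over L1,L2:
+L1 (α=1) → [113, 102, 78]
+L2 (α=3/4) → [271/2, 51, 669/4]
= [136, 51, 167]

at x=2,y=0 over L1,L2,L4,L5:
+L1 (α=3/7) → [576/7, 318/7, 366/7]
+L2 (α=2/3) → [3838/21, 3482/21, 3502/21]
+L4 (α=1/3) → [12170/63, 11521/63, 11435/63]
+L5 (α=1/2) → [18911/126, 19585/126, 11986/63]
rounded: [150, 155, 190]

query (2,1) [L1,L2,L4,L5] — begin 0,0,0
L1 α=3/4: [183, 93/4, 411/4]
L2 α=3/5: [699/5, 1329/10, 909/10]
L4 α=1/5: [3881/25, 3008/25, 2763/25]
L5 α=2/3: [7531/75, 13258/75, 7063/75]
→ [100, 177, 94]

(1,2) stack=L1,L2,L4,L5; from [0,0,0]:
+L1 (α=2/5) → [144/5, 284/5, 56/5]
+L2 (α=1) → [13, 220, 38]
+L4 (α=4/5) → [777/5, 1084/5, 882/5]
+L5 (α=1/8) → [5629/40, 3809/20, 898/5]
rounded: [141, 190, 180]

at x=2,y=1 over L1,L2,L4,L5,L6:
+L1 (α=3/4) → [183, 93/4, 411/4]
+L2 (α=3/5) → [699/5, 1329/10, 909/10]
+L4 (α=1/5) → [3881/25, 3008/25, 2763/25]
+L5 (α=2/3) → [7531/75, 13258/75, 7063/75]
+L6 (α=1/4) → [9831/100, 6779/50, 13113/100]
→ [98, 136, 131]

(0,2) stack=L1,L2,L4,L5,L6; from [0,0,0]:
+L1 (α=1/7) → [17, 11/7, 160/7]
+L2 (α=1/6) → [113/2, 288/7, 988/21]
+L4 (α=5/8) → [2069/16, 4399/56, 1121/7]
+L5 (α=1/3) → [975/8, 11231/84, 3271/21]
+L6 (α=5/6) → [9175/48, 117071/504, 8198/63]
→ [191, 232, 130]


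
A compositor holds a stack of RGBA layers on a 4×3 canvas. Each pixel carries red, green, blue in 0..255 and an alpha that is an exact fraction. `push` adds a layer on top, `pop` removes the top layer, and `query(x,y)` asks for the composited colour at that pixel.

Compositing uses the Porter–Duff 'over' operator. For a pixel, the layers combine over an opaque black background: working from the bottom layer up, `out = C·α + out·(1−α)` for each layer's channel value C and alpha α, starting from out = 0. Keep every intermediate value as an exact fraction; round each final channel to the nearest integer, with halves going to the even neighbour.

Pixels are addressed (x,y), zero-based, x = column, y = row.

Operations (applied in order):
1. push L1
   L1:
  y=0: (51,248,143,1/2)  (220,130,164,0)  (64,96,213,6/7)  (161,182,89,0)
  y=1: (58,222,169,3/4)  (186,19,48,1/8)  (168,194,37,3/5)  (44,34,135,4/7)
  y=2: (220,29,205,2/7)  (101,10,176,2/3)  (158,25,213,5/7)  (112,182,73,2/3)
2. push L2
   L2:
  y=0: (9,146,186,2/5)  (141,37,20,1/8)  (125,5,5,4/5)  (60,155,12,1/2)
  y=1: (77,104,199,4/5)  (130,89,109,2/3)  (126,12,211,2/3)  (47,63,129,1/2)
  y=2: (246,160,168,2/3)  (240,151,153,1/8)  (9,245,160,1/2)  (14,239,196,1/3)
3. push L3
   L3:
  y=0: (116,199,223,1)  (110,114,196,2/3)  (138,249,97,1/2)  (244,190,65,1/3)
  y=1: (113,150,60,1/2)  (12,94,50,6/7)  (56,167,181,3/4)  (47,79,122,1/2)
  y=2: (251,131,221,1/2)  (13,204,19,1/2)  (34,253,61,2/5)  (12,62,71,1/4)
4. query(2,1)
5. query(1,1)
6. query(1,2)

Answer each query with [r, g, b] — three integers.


(2,1) stack=L1,L2,L3; from [0,0,0]:
L1 α=3/5: [504/5, 582/5, 111/5]
L2 α=2/3: [588/5, 234/5, 2221/15]
L3 α=3/4: [357/5, 2739/20, 5183/30]
→ [71, 137, 173]

at x=1,y=1 over L1,L2,L3:
after L1 α=1/8: [93/4, 19/8, 6]
after L2 α=2/3: [1133/12, 481/8, 224/3]
after L3 α=6/7: [1997/84, 4993/56, 1124/21]
→ [24, 89, 54]

at x=1,y=2 over L1,L2,L3:
after L1 α=2/3: [202/3, 20/3, 352/3]
after L2 α=1/8: [1067/12, 593/24, 2923/24]
after L3 α=1/2: [1223/24, 5489/48, 3379/48]
→ [51, 114, 70]


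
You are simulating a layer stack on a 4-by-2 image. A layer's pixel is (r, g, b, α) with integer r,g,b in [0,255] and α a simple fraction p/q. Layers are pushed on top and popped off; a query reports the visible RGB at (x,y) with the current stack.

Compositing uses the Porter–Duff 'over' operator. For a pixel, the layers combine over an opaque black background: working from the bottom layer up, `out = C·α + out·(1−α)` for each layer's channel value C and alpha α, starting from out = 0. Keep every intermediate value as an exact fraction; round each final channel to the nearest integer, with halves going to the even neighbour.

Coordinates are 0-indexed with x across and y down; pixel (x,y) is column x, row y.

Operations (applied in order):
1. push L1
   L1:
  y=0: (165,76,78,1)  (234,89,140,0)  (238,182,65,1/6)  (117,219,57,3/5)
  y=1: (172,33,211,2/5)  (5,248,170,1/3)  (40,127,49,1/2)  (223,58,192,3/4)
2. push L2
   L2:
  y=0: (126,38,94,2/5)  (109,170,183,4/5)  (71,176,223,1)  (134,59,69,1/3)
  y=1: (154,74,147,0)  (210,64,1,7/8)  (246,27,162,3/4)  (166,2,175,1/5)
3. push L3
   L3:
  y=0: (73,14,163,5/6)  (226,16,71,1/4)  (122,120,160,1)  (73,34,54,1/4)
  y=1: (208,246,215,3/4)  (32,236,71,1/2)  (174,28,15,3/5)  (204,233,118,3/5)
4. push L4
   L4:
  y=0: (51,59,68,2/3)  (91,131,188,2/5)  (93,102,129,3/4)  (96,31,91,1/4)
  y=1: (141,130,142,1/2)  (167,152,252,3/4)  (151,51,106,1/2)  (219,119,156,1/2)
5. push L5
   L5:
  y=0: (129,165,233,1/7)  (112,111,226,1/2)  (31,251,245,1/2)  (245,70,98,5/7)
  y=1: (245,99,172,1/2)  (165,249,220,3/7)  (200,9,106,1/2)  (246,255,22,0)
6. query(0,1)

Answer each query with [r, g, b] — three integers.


(0,1) stack=L1,L2,L3,L4,L5; from [0,0,0]:
L1 α=2/5: [344/5, 66/5, 422/5]
L2 α=0: [344/5, 66/5, 422/5]
L3 α=3/4: [866/5, 939/5, 3647/20]
L4 α=1/2: [1571/10, 1589/10, 6487/40]
L5 α=1/2: [4021/20, 2579/20, 13367/80]
= [201, 129, 167]


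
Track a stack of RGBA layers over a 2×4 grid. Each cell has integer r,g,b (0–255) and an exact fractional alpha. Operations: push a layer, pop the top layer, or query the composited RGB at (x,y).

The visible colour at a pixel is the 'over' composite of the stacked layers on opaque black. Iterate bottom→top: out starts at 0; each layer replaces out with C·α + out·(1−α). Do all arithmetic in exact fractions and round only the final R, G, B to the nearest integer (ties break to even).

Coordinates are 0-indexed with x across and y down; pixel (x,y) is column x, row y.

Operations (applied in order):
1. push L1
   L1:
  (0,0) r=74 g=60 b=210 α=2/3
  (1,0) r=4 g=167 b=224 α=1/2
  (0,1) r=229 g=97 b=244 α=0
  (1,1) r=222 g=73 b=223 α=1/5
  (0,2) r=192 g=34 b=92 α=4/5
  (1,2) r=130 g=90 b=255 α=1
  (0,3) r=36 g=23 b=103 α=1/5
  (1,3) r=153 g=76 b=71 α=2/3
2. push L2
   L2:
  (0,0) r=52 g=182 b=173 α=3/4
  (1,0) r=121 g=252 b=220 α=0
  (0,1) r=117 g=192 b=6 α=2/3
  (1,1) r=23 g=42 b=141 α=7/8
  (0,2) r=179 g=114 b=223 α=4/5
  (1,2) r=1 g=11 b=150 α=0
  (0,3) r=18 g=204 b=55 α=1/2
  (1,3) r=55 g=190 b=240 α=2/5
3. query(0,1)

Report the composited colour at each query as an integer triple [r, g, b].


(0,1) stack=L1,L2; from [0,0,0]:
after L1 α=0: [0, 0, 0]
after L2 α=2/3: [78, 128, 4]
rounded: [78, 128, 4]


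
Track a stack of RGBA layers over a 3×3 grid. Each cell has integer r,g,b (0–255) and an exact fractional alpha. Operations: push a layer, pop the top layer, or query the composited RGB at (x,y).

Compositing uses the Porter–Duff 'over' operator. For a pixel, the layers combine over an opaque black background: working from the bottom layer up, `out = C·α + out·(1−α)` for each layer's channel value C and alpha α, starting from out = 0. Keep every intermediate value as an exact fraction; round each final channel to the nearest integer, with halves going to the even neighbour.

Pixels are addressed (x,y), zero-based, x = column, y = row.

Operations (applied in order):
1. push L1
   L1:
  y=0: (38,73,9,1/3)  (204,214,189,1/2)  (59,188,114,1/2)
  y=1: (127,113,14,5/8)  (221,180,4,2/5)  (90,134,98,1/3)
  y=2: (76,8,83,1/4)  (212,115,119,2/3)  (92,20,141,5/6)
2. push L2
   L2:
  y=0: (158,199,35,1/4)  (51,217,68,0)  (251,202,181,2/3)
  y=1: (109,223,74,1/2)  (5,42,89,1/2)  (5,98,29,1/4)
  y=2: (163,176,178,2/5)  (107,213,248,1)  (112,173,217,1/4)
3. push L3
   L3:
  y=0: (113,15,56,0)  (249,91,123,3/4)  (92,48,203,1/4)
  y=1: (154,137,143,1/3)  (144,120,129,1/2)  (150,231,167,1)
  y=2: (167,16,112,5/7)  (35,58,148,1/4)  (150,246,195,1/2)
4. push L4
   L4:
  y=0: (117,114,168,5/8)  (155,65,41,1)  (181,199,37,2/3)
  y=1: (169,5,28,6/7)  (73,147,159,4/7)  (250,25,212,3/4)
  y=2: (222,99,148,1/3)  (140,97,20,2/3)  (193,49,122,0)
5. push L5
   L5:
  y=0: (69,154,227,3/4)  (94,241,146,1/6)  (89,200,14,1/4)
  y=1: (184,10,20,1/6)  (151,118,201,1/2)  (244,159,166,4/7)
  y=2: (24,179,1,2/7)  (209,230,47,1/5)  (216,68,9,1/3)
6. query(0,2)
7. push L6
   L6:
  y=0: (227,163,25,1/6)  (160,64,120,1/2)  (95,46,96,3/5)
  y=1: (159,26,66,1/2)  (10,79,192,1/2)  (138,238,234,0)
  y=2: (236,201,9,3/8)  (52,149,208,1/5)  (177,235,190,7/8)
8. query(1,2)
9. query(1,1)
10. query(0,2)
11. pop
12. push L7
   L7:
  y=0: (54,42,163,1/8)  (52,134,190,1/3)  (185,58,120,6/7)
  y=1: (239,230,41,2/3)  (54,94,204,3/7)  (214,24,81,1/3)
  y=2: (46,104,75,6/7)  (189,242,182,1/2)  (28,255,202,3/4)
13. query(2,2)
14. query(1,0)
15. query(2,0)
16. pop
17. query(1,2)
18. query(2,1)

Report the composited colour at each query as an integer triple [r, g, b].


at x=0,y=2 over L1,L2,L3,L4,L5:
after L1 α=1/4: [19, 2, 83/4]
after L2 α=2/5: [383/5, 358/5, 1673/20]
after L3 α=5/7: [4941/35, 1116/35, 1039/10]
after L4 α=1/3: [5884/35, 1899/35, 593/5]
after L5 α=2/7: [6220/49, 4405/49, 85]
= [127, 90, 85]

at x=1,y=2 over L1,L2,L3,L4,L5,L6:
+L1 (α=2/3) → [424/3, 230/3, 238/3]
+L2 (α=1) → [107, 213, 248]
+L3 (α=1/4) → [89, 697/4, 223]
+L4 (α=2/3) → [123, 491/4, 263/3]
+L5 (α=1/5) → [701/5, 721/5, 1193/15]
+L6 (α=1/5) → [3064/25, 3629/25, 7892/75]
= [123, 145, 105]

at x=1,y=1 over L1,L2,L3,L4,L5,L6:
+L1 (α=2/5) → [442/5, 72, 8/5]
+L2 (α=1/2) → [467/10, 57, 453/10]
+L3 (α=1/2) → [1907/20, 177/2, 1743/20]
+L4 (α=4/7) → [11561/140, 1707/14, 17949/140]
+L5 (α=1/2) → [32701/280, 3359/28, 46089/280]
+L6 (α=1/2) → [35501/560, 5571/56, 99849/560]
rounded: [63, 99, 178]

at x=0,y=2 over L1,L2,L3,L4,L5,L6:
+L1 (α=1/4) → [19, 2, 83/4]
+L2 (α=2/5) → [383/5, 358/5, 1673/20]
+L3 (α=5/7) → [4941/35, 1116/35, 1039/10]
+L4 (α=1/3) → [5884/35, 1899/35, 593/5]
+L5 (α=2/7) → [6220/49, 4405/49, 85]
+L6 (α=3/8) → [8224/49, 12893/98, 113/2]
= [168, 132, 56]

query (2,2) [L1,L2,L3,L4,L5,L7] — begin 0,0,0
+L1 (α=5/6) → [230/3, 50/3, 235/2]
+L2 (α=1/4) → [171/2, 223/4, 1139/8]
+L3 (α=1/2) → [471/4, 1207/8, 2699/16]
+L4 (α=0) → [471/4, 1207/8, 2699/16]
+L5 (α=1/3) → [301/2, 493/4, 2771/24]
+L7 (α=3/4) → [469/8, 3553/16, 17315/96]
rounded: [59, 222, 180]

(1,0) stack=L1,L2,L3,L4,L5,L7; from [0,0,0]:
after L1 α=1/2: [102, 107, 189/2]
after L2 α=0: [102, 107, 189/2]
after L3 α=3/4: [849/4, 95, 927/8]
after L4 α=1: [155, 65, 41]
after L5 α=1/6: [869/6, 283/3, 117/2]
after L7 α=1/3: [1025/9, 968/9, 307/3]
rounded: [114, 108, 102]

(2,0) stack=L1,L2,L3,L4,L5,L7; from [0,0,0]:
+L1 (α=1/2) → [59/2, 94, 57]
+L2 (α=2/3) → [1063/6, 166, 419/3]
+L3 (α=1/4) → [1247/8, 273/2, 311/2]
+L4 (α=2/3) → [1381/8, 1069/6, 153/2]
+L5 (α=1/4) → [4855/32, 1469/8, 487/8]
+L7 (α=6/7) → [40375/224, 4253/56, 6247/56]
= [180, 76, 112]

(1,2) stack=L1,L2,L3,L4,L5; from [0,0,0]:
+L1 (α=2/3) → [424/3, 230/3, 238/3]
+L2 (α=1) → [107, 213, 248]
+L3 (α=1/4) → [89, 697/4, 223]
+L4 (α=2/3) → [123, 491/4, 263/3]
+L5 (α=1/5) → [701/5, 721/5, 1193/15]
→ [140, 144, 80]

at x=2,y=1 over L1,L2,L3,L4,L5:
+L1 (α=1/3) → [30, 134/3, 98/3]
+L2 (α=1/4) → [95/4, 58, 127/4]
+L3 (α=1) → [150, 231, 167]
+L4 (α=3/4) → [225, 153/2, 803/4]
+L5 (α=4/7) → [1651/7, 1731/14, 5065/28]
→ [236, 124, 181]


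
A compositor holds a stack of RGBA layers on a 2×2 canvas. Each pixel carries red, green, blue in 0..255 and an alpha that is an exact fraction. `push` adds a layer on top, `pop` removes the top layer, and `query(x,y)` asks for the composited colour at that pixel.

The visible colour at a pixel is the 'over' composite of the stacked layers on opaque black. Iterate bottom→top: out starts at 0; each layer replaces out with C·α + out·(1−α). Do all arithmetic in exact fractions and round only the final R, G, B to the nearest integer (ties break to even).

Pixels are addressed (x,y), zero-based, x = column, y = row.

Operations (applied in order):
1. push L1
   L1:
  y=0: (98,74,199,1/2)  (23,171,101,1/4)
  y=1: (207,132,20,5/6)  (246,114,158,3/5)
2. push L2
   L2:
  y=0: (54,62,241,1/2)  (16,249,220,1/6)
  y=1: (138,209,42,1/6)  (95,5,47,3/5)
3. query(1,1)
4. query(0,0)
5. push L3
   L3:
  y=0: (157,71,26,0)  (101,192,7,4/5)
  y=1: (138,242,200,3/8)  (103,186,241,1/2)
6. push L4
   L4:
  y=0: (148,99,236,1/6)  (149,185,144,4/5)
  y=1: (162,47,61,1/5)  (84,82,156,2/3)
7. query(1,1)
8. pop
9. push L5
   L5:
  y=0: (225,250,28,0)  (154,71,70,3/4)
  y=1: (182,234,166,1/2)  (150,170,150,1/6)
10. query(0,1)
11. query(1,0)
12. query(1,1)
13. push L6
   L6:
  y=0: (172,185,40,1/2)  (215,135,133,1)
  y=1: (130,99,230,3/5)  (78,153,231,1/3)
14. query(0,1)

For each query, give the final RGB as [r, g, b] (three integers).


at x=1,y=1 over L1,L2:
after L1 α=3/5: [738/5, 342/5, 474/5]
after L2 α=3/5: [2901/25, 759/25, 1653/25]
= [116, 30, 66]

query (0,0) [L1,L2] — begin 0,0,0
+L1 (α=1/2) → [49, 37, 199/2]
+L2 (α=1/2) → [103/2, 99/2, 681/4]
→ [52, 50, 170]

(1,1) stack=L1,L2,L3,L4; from [0,0,0]:
L1 α=3/5: [738/5, 342/5, 474/5]
L2 α=3/5: [2901/25, 759/25, 1653/25]
L3 α=1/2: [2738/25, 5409/50, 3839/25]
L4 α=2/3: [6938/75, 13609/150, 11639/75]
rounded: [93, 91, 155]

(0,1) stack=L1,L2,L3,L5; from [0,0,0]:
+L1 (α=5/6) → [345/2, 110, 50/3]
+L2 (α=1/6) → [667/4, 253/2, 188/9]
+L3 (α=3/8) → [4991/32, 2717/16, 1585/18]
+L5 (α=1/2) → [10815/64, 6461/32, 4573/36]
rounded: [169, 202, 127]

at x=1,y=0 over L1,L2,L3,L5:
+L1 (α=1/4) → [23/4, 171/4, 101/4]
+L2 (α=1/6) → [179/24, 617/8, 1385/24]
+L3 (α=4/5) → [1975/24, 6761/40, 2057/120]
+L5 (α=3/4) → [13063/96, 15281/160, 27257/480]
→ [136, 96, 57]

query (1,1) [L1,L2,L3,L5] — begin 0,0,0
after L1 α=3/5: [738/5, 342/5, 474/5]
after L2 α=3/5: [2901/25, 759/25, 1653/25]
after L3 α=1/2: [2738/25, 5409/50, 3839/25]
after L5 α=1/6: [1744/15, 7109/60, 4589/30]
= [116, 118, 153]

at x=0,y=1 over L1,L2,L3,L5,L6:
+L1 (α=5/6) → [345/2, 110, 50/3]
+L2 (α=1/6) → [667/4, 253/2, 188/9]
+L3 (α=3/8) → [4991/32, 2717/16, 1585/18]
+L5 (α=1/2) → [10815/64, 6461/32, 4573/36]
+L6 (α=3/5) → [4659/32, 11213/80, 16993/90]
→ [146, 140, 189]


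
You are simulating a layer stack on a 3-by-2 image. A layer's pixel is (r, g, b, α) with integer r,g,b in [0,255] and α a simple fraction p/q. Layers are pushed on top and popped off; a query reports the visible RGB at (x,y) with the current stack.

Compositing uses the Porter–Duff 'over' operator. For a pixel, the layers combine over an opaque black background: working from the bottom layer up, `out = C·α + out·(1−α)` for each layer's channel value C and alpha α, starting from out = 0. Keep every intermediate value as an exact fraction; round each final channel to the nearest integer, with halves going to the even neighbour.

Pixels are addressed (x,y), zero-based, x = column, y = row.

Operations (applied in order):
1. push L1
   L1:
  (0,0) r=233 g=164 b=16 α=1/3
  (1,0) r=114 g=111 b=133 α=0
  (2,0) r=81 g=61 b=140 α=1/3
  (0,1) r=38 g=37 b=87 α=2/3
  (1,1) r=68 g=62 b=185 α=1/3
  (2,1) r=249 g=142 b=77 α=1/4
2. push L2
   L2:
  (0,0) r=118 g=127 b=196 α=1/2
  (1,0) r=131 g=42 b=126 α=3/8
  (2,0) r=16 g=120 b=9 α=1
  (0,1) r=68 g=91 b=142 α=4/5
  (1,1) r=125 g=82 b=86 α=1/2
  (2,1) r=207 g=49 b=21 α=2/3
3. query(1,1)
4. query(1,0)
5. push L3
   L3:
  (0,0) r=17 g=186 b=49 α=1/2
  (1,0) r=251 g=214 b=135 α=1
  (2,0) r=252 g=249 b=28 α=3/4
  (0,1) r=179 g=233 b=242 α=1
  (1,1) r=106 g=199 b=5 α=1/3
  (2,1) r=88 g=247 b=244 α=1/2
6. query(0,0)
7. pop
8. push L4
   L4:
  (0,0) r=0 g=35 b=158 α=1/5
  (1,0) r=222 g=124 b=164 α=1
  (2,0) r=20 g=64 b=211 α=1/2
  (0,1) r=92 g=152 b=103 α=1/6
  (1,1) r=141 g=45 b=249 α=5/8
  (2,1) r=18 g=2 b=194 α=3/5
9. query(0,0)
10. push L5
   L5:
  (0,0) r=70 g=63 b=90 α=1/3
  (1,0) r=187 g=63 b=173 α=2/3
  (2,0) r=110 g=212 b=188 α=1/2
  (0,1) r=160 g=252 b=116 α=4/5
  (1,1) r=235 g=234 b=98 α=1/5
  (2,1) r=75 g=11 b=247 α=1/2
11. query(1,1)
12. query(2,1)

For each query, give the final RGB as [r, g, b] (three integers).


query (1,1) [L1,L2] — begin 0,0,0
L1 α=1/3: [68/3, 62/3, 185/3]
L2 α=1/2: [443/6, 154/3, 443/6]
→ [74, 51, 74]

(1,0) stack=L1,L2; from [0,0,0]:
after L1 α=0: [0, 0, 0]
after L2 α=3/8: [393/8, 63/4, 189/4]
= [49, 16, 47]

at x=0,y=0 over L1,L2,L3:
after L1 α=1/3: [233/3, 164/3, 16/3]
after L2 α=1/2: [587/6, 545/6, 302/3]
after L3 α=1/2: [689/12, 1661/12, 449/6]
= [57, 138, 75]

at x=0,y=0 over L1,L2,L4:
after L1 α=1/3: [233/3, 164/3, 16/3]
after L2 α=1/2: [587/6, 545/6, 302/3]
after L4 α=1/5: [1174/15, 239/3, 1682/15]
= [78, 80, 112]

at x=1,y=1 over L1,L2,L4,L5:
+L1 (α=1/3) → [68/3, 62/3, 185/3]
+L2 (α=1/2) → [443/6, 154/3, 443/6]
+L4 (α=5/8) → [1853/16, 379/8, 2933/16]
+L5 (α=1/5) → [2793/20, 847/10, 665/4]
rounded: [140, 85, 166]

query (2,1) [L1,L2,L4,L5] — begin 0,0,0
after L1 α=1/4: [249/4, 71/2, 77/4]
after L2 α=2/3: [635/4, 89/2, 245/12]
after L4 α=3/5: [743/10, 19, 3737/30]
after L5 α=1/2: [1493/20, 15, 11147/60]
= [75, 15, 186]
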